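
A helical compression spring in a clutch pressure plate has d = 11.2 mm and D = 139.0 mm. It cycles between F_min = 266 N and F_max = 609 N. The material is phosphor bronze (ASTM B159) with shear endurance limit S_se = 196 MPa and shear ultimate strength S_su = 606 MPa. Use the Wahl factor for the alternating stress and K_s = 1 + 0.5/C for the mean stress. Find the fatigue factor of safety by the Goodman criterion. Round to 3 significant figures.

C = D/d = 139.0/11.2 = 12.4107; K_W = (4C−1)/(4C−4)+0.615/C = 1.1153; K_s = 1+0.5/C = 1.0403
F_a = (F_max−F_min)/2 = 171.5 N; F_m = (F_max+F_min)/2 = 437.5 N
τ_a = K_W·8F_aD/(πd³) = 1.1153 × 43.208 = 48.189 MPa
τ_m = K_s·8F_mD/(πd³) = 1.0403 × 110.22 = 114.67 MPa
Goodman: 1/n_f = τ_a/S_se + τ_m/S_su = 48.189/196 + 114.67/606 = 0.24586 + 0.18922 = 0.43508
n_f = 1/0.43508 = 2.298

2.30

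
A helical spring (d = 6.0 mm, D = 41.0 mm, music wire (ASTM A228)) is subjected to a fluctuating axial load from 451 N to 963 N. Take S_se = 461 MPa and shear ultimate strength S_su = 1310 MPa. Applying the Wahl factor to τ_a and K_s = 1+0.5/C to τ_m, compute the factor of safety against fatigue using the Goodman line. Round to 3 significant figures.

1.65

C = D/d = 41.0/6.0 = 6.8333; K_W = (4C−1)/(4C−4)+0.615/C = 1.2186; K_s = 1+0.5/C = 1.0732
F_a = (F_max−F_min)/2 = 256 N; F_m = (F_max+F_min)/2 = 707 N
τ_a = K_W·8F_aD/(πd³) = 1.2186 × 123.74 = 150.79 MPa
τ_m = K_s·8F_mD/(πd³) = 1.0732 × 341.74 = 366.74 MPa
Goodman: 1/n_f = τ_a/S_se + τ_m/S_su = 150.79/461 + 366.74/1310 = 0.32708 + 0.27995 = 0.60704
n_f = 1/0.60704 = 1.647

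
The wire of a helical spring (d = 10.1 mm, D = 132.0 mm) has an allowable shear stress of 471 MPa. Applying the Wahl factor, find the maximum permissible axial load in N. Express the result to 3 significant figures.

1300 N

C = D/d = 132.0/10.1 = 13.0693
K_W = (4C−1)/(4C−4) + 0.615/C = 51.277/48.277 + 0.0471 = 1.1092
τ_max = K·8FD/(πd³) → F_max = τ_allow·πd³/(8DK)
F_max = 471·π·10.1³/(8·132.0·1.1092) = 1.5245e+06/1171.3 = 1301.6 N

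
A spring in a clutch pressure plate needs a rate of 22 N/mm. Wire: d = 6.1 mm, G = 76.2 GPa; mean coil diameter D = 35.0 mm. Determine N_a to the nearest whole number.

14

N_a = Gd⁴/(8D³k) = (76.2×10³ × 6.1⁴)/(8 × 35.0³ × 22)
    = 1.05505e+08 / 7.546e+06 = 13.98 → 14 coils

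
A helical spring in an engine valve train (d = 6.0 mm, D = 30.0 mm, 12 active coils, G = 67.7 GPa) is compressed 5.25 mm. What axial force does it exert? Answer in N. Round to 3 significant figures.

k = Gd⁴/(8D³N_a) = (67.7×10³)(6.0⁴)/(8·30.0³·12) = 33.85 N/mm
F = k·δ = 33.85 × 5.25 = 177.71 N

178 N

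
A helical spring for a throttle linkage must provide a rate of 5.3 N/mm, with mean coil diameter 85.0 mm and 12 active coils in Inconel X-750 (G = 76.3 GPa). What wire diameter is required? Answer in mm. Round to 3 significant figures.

8.00 mm

d = (8D³N_a·k / G)^(1/4) = (8·85.0³·12·5.3 / (76.3×10³))^0.25
  = (4095.2)^0.25 = 7.9996 mm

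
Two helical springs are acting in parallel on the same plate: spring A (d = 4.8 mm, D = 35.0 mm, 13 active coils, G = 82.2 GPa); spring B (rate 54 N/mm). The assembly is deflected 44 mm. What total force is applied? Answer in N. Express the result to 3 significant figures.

2810 N

k_A = Gd⁴/(8D³N_a) = (82.2×10³)(4.8⁴)/(8·35.0³·13) = 9.7859 N/mm
Parallel: k_eq = 9.7859 + 54 = 63.786 N/mm
F = k_eq·δ = 63.786·44 = 2806.6 N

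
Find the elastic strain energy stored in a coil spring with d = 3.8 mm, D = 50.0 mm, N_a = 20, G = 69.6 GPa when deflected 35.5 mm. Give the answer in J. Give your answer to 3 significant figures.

0.457 J

k = Gd⁴/(8D³N_a) = (69.6×10³)(3.8⁴)/(8·50.0³·20) = 0.72563 N/mm
U = ½kδ² = 0.5 × 0.72563 × 35.5² = 457.24 N·mm = 0.45724 J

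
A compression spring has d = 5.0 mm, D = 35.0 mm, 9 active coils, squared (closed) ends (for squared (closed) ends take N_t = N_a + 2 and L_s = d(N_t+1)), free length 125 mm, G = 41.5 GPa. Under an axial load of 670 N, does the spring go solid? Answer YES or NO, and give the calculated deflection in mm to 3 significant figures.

YES, δ = 79.7 mm

k = Gd⁴/(8D³N_a) = (41.5×10³)(5.0⁴)/(8·35.0³·9) = 8.4022 N/mm
N_t = 11; L_s = 5.0·12 = 60 mm; δ_solid = L₀ − L_s = 125 − 60 = 65 mm
δ = F/k = 670/8.4022 = 79.741 mm
δ ≥ δ_solid → spring goes solid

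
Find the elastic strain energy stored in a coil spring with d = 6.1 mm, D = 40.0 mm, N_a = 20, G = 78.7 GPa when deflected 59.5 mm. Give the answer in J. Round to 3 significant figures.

k = Gd⁴/(8D³N_a) = (78.7×10³)(6.1⁴)/(8·40.0³·20) = 10.641 N/mm
U = ½kδ² = 0.5 × 10.641 × 59.5² = 18836 N·mm = 18.836 J

18.8 J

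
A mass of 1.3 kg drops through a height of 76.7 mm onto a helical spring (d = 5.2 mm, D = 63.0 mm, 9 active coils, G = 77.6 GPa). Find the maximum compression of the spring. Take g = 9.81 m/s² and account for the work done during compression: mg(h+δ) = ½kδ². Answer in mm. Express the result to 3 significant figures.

29.3 mm

k = Gd⁴/(8D³N_a) = (77.6×10³)(5.2⁴)/(8·63.0³·9) = 3.1515 N/mm
W = mg = 1.3 × 9.81 = 12.753 N
½kδ² − Wδ − Wh = 0 → δ = (W + √(W² + 2kWh))/k
δ = (12.753 + √(162.64 + 6165.36))/3.1515 = (12.753 + 79.549)/3.1515 = 29.288 mm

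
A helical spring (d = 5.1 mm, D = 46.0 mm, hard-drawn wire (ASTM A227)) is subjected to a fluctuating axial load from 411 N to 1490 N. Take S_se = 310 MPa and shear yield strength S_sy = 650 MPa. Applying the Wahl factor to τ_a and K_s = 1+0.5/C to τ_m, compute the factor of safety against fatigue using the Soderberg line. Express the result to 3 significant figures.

C = D/d = 46.0/5.1 = 9.0196; K_W = (4C−1)/(4C−4)+0.615/C = 1.1617; K_s = 1+0.5/C = 1.0554
F_a = (F_max−F_min)/2 = 539.5 N; F_m = (F_max+F_min)/2 = 950.5 N
τ_a = K_W·8F_aD/(πd³) = 1.1617 × 476.41 = 553.45 MPa
τ_m = K_s·8F_mD/(πd³) = 1.0554 × 839.34 = 885.87 MPa
Soderberg: 1/n_f = τ_a/S_se + τ_m/S_sy = 553.45/310 + 885.87/650 = 1.78531 + 1.36288 = 3.1482
n_f = 1/3.1482 = 0.3176

0.318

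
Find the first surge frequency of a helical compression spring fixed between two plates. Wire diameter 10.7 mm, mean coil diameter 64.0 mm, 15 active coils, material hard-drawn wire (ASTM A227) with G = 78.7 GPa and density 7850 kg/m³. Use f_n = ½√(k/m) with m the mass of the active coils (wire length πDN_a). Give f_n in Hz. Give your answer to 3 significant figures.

k = Gd⁴/(8D³N_a) = (78.7×10³)(10.7⁴)/(8·64.0³·15) = 32.794 N/mm = 32794 N/m
Wire length L = πDN_a = π·64.0·15 = 3015.9 mm
m = ρ·(πd²/4)·L = 7850 × 89.92×10⁻⁶ m² × 3.0159 m = 2.1289 kg
f_n = ½√(k/m) = 0.5·√(32794/2.1289) = 0.5·√(15404) = 62.057 Hz

62.1 Hz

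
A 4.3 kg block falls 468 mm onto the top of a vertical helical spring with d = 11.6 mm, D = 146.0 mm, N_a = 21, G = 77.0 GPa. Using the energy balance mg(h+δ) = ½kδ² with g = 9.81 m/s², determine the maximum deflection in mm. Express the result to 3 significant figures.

k = Gd⁴/(8D³N_a) = (77.0×10³)(11.6⁴)/(8·146.0³·21) = 2.6666 N/mm
W = mg = 4.3 × 9.81 = 42.183 N
½kδ² − Wδ − Wh = 0 → δ = (W + √(W² + 2kWh))/k
δ = (42.183 + √(1779.4 + 105285))/2.6666 = (42.183 + 327.21)/2.6666 = 138.53 mm

139 mm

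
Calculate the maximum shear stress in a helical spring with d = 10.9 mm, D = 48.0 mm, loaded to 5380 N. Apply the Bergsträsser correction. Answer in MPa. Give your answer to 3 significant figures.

682 MPa

Spring index C = D/d = 48.0/10.9 = 4.4037
K_B = (4C+2)/(4C−3) = 19.615/14.615 = 1.3421
τ₀ = 8FD/(πd³) = 8·5380·48.0/(π·10.9³) = 2.06592e+06/4068.5 = 507.79 MPa
τ_max = K·τ₀ = 1.3421 × 507.79 = 681.52 MPa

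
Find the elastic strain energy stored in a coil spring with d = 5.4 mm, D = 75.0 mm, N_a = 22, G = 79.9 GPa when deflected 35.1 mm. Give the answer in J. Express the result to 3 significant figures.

0.564 J

k = Gd⁴/(8D³N_a) = (79.9×10³)(5.4⁴)/(8·75.0³·22) = 0.91501 N/mm
U = ½kδ² = 0.5 × 0.91501 × 35.1² = 563.65 N·mm = 0.56365 J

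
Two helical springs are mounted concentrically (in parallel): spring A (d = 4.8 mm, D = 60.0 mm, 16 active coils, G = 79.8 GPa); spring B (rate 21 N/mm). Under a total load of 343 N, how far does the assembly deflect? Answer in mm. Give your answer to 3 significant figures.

15.2 mm

k_A = Gd⁴/(8D³N_a) = (79.8×10³)(4.8⁴)/(8·60.0³·16) = 1.5322 N/mm
Parallel: k_eq = 1.5322 + 21 = 22.532 N/mm
δ = F/k_eq = 343/22.532 = 15.223 mm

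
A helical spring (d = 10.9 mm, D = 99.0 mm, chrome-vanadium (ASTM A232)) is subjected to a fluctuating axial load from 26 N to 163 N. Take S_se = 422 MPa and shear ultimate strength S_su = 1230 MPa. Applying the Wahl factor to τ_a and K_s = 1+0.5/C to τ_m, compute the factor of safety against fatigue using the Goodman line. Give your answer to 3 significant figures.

19.1

C = D/d = 99.0/10.9 = 9.0826; K_W = (4C−1)/(4C−4)+0.615/C = 1.1605; K_s = 1+0.5/C = 1.0551
F_a = (F_max−F_min)/2 = 68.5 N; F_m = (F_max+F_min)/2 = 94.5 N
τ_a = K_W·8F_aD/(πd³) = 1.1605 × 13.335 = 15.475 MPa
τ_m = K_s·8F_mD/(πd³) = 1.0551 × 18.396 = 19.409 MPa
Goodman: 1/n_f = τ_a/S_se + τ_m/S_su = 15.475/422 + 19.409/1230 = 0.03667 + 0.01578 = 0.05245
n_f = 1/0.05245 = 19.07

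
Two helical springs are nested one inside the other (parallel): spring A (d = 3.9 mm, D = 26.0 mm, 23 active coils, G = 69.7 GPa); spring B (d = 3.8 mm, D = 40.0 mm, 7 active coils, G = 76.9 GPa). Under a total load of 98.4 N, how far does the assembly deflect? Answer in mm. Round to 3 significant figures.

k_A = Gd⁴/(8D³N_a) = (69.7×10³)(3.9⁴)/(8·26.0³·23) = 4.986 N/mm
k_B = Gd⁴/(8D³N_a) = (76.9×10³)(3.8⁴)/(8·40.0³·7) = 4.474 N/mm
Parallel: k_eq = 4.986 + 4.474 = 9.46 N/mm
δ = F/k_eq = 98.4/9.46 = 10.402 mm

10.4 mm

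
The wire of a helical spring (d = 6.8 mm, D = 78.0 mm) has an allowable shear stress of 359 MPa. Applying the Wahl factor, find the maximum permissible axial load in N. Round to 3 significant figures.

505 N

C = D/d = 78.0/6.8 = 11.4706
K_W = (4C−1)/(4C−4) + 0.615/C = 44.882/41.882 + 0.0536 = 1.1252
τ_max = K·8FD/(πd³) → F_max = τ_allow·πd³/(8DK)
F_max = 359·π·6.8³/(8·78.0·1.1252) = 3.5463e+05/702.15 = 505.06 N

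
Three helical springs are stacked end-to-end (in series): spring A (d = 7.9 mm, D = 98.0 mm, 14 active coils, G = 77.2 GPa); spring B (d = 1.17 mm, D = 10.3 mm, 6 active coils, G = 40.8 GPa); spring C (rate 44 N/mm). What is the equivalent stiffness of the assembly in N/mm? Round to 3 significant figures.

0.944 N/mm

k_A = Gd⁴/(8D³N_a) = (77.2×10³)(7.9⁴)/(8·98.0³·14) = 2.8525 N/mm
k_B = Gd⁴/(8D³N_a) = (40.8×10³)(1.17⁴)/(8·10.3³·6) = 1.4576 N/mm
Series: 1/k_eq = 1/2.8525 + 1/1.4576 + 1/44 = 1.0593; k_eq = 0.94399 N/mm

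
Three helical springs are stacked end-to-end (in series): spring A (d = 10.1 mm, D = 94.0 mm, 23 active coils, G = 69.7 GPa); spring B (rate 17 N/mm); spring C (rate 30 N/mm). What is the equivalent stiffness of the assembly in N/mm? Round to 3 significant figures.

k_A = Gd⁴/(8D³N_a) = (69.7×10³)(10.1⁴)/(8·94.0³·23) = 4.7459 N/mm
Series: 1/k_eq = 1/4.7459 + 1/17 + 1/30 = 0.30287; k_eq = 3.3018 N/mm

3.30 N/mm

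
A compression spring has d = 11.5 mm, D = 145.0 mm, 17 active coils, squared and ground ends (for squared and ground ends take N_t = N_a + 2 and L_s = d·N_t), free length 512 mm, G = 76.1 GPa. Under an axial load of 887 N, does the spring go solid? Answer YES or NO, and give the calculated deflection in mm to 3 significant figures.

NO, δ = 276 mm

k = Gd⁴/(8D³N_a) = (76.1×10³)(11.5⁴)/(8·145.0³·17) = 3.2102 N/mm
N_t = 19; L_s = 11.5·19 = 218.5 mm; δ_solid = L₀ − L_s = 512 − 218.5 = 293.5 mm
δ = F/k = 887/3.2102 = 276.31 mm
δ < δ_solid → spring does not go solid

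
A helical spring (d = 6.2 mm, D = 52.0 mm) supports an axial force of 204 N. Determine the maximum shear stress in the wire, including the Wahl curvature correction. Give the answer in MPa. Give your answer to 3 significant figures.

Spring index C = D/d = 52.0/6.2 = 8.3871
K_W = (4C−1)/(4C−4) + 0.615/C = 32.548/29.548 + 0.0733 = 1.1749
τ₀ = 8FD/(πd³) = 8·204·52.0/(π·6.2³) = 84864/748.73 = 113.34 MPa
τ_max = K·τ₀ = 1.1749 × 113.34 = 133.16 MPa

133 MPa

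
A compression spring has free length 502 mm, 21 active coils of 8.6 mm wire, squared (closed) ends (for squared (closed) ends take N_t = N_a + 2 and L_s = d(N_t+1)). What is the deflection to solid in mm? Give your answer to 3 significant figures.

296 mm

N_t = 23; L_s = 8.6·24 = 206.4 mm
δ_solid = L₀ − L_s = 502 − 206.4 = 295.6 mm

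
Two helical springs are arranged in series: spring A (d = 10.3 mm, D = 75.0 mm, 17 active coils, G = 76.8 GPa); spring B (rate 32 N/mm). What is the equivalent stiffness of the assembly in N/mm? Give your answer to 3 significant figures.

k_A = Gd⁴/(8D³N_a) = (76.8×10³)(10.3⁴)/(8·75.0³·17) = 15.066 N/mm
Series: 1/k_eq = 1/15.066 + 1/32 = 0.097626; k_eq = 10.243 N/mm

10.2 N/mm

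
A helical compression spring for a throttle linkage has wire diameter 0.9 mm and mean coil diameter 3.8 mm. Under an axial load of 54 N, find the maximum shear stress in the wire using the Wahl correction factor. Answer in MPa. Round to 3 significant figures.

988 MPa

Spring index C = D/d = 3.8/0.9 = 4.2222
K_W = (4C−1)/(4C−4) + 0.615/C = 15.889/12.889 + 0.1457 = 1.3784
τ₀ = 8FD/(πd³) = 8·54·3.8/(π·0.9³) = 1641.6/2.2902 = 716.79 MPa
τ_max = K·τ₀ = 1.3784 × 716.79 = 988.03 MPa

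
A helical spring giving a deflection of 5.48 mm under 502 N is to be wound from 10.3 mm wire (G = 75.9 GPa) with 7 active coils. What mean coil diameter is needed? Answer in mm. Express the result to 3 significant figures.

Required rate k = F/δ = 502/5.48 = 91.606 N/mm
D = (Gd⁴/(8N_a·k))^(1/3) = (75.9×10³·10.3⁴/(8·7·91.606))^(1/3)
  = (166525)^(1/3) = 55.0165 mm

55.0 mm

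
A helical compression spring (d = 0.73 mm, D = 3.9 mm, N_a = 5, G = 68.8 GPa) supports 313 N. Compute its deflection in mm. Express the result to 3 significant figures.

k = Gd⁴/(8D³N_a) = (68.8×10³)(0.73⁴)/(8·3.9³·5) = 8.2343 N/mm
δ = F/k = 313 / 8.2343 = 38.012 mm

38.0 mm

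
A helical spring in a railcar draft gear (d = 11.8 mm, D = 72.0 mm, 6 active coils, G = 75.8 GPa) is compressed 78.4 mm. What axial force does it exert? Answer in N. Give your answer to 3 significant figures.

6430 N

k = Gd⁴/(8D³N_a) = (75.8×10³)(11.8⁴)/(8·72.0³·6) = 82.027 N/mm
F = k·δ = 82.027 × 78.4 = 6430.9 N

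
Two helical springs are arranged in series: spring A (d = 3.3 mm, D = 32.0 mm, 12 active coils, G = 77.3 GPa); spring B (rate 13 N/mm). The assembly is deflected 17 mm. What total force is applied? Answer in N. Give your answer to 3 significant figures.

k_A = Gd⁴/(8D³N_a) = (77.3×10³)(3.3⁴)/(8·32.0³·12) = 2.9142 N/mm
Series: 1/k_eq = 1/2.9142 + 1/13 = 0.42007; k_eq = 2.3805 N/mm
F = k_eq·δ = 2.3805·17 = 40.469 N

40.5 N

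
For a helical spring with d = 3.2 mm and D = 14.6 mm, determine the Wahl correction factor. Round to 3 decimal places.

1.345

C = D/d = 14.6/3.2 = 4.5625
K_W = (4C−1)/(4C−4) + 0.615/C = 17.250/14.250 + 0.1348 = 1.3453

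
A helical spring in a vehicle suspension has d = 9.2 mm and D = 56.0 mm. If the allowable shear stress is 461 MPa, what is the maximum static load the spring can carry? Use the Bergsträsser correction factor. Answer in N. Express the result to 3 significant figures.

C = D/d = 56.0/9.2 = 6.0870
K_B = (4C+2)/(4C−3) = 26.348/21.348 = 1.2342
τ_max = K·8FD/(πd³) → F_max = τ_allow·πd³/(8DK)
F_max = 461·π·9.2³/(8·56.0·1.2342) = 1.1278e+06/552.93 = 2039.6 N

2040 N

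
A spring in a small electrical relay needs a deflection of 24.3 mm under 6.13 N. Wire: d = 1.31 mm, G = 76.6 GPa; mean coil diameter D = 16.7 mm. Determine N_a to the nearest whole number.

Required rate k = F/δ = 6.13/24.3 = 0.25226 N/mm
N_a = Gd⁴/(8D³k) = (76.6×10³ × 1.31⁴)/(8 × 16.7³ × 0.25226)
    = 225587 / 9399.26 = 24 → 24 coils

24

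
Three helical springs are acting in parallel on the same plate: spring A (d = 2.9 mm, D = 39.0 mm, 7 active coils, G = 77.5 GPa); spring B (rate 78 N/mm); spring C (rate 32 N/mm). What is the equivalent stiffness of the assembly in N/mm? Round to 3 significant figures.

k_A = Gd⁴/(8D³N_a) = (77.5×10³)(2.9⁴)/(8·39.0³·7) = 1.6501 N/mm
Parallel: k_eq = 1.6501 + 78 + 32 = 111.65 N/mm

112 N/mm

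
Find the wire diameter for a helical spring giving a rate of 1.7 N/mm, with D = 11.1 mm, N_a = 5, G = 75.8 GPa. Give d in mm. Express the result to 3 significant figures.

1.05 mm

d = (8D³N_a·k / G)^(1/4) = (8·11.1³·5·1.7 / (75.8×10³))^0.25
  = (1.2269)^0.25 = 1.0525 mm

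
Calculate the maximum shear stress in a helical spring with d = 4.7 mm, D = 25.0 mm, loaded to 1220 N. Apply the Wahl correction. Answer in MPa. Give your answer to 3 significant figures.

Spring index C = D/d = 25.0/4.7 = 5.3191
K_W = (4C−1)/(4C−4) + 0.615/C = 20.277/17.277 + 0.1156 = 1.2893
τ₀ = 8FD/(πd³) = 8·1220·25.0/(π·4.7³) = 244000/326.17 = 748.08 MPa
τ_max = K·τ₀ = 1.2893 × 748.08 = 964.47 MPa

964 MPa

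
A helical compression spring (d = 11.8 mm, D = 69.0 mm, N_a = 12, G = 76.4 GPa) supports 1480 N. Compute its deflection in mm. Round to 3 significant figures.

k = Gd⁴/(8D³N_a) = (76.4×10³)(11.8⁴)/(8·69.0³·12) = 46.968 N/mm
δ = F/k = 1480 / 46.968 = 31.511 mm

31.5 mm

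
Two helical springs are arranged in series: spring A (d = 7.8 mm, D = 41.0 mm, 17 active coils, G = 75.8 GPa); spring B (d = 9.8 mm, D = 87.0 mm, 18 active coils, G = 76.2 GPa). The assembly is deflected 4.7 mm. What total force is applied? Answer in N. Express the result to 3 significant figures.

27.9 N

k_A = Gd⁴/(8D³N_a) = (75.8×10³)(7.8⁴)/(8·41.0³·17) = 29.933 N/mm
k_B = Gd⁴/(8D³N_a) = (76.2×10³)(9.8⁴)/(8·87.0³·18) = 7.4121 N/mm
Series: 1/k_eq = 1/29.933 + 1/7.4121 = 0.16832; k_eq = 5.941 N/mm
F = k_eq·δ = 5.941·4.7 = 27.923 N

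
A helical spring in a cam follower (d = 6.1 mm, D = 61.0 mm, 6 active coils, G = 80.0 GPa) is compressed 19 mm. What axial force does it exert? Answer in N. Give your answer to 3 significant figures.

193 N

k = Gd⁴/(8D³N_a) = (80.0×10³)(6.1⁴)/(8·61.0³·6) = 10.167 N/mm
F = k·δ = 10.167 × 19 = 193.17 N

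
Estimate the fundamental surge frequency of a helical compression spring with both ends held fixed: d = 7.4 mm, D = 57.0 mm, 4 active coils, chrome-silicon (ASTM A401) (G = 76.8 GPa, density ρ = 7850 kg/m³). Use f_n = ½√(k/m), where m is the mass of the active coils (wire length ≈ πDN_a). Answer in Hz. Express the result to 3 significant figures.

200 Hz

k = Gd⁴/(8D³N_a) = (76.8×10³)(7.4⁴)/(8·57.0³·4) = 38.861 N/mm = 38861 N/m
Wire length L = πDN_a = π·57.0·4 = 716.28 mm
m = ρ·(πd²/4)·L = 7850 × 43.008×10⁻⁶ m² × 0.71628 m = 0.24183 kg
f_n = ½√(k/m) = 0.5·√(38861/0.24183) = 0.5·√(1.607e+05) = 200.43 Hz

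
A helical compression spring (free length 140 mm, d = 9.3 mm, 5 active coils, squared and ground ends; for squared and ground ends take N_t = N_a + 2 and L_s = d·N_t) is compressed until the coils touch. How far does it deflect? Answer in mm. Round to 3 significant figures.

N_t = 7; L_s = 9.3·7 = 65.1 mm
δ_solid = L₀ − L_s = 140 − 65.1 = 74.9 mm

74.9 mm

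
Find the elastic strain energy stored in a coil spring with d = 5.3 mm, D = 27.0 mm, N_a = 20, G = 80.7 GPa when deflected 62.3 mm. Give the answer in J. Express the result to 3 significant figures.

39.2 J

k = Gd⁴/(8D³N_a) = (80.7×10³)(5.3⁴)/(8·27.0³·20) = 20.219 N/mm
U = ½kδ² = 0.5 × 20.219 × 62.3² = 39238 N·mm = 39.238 J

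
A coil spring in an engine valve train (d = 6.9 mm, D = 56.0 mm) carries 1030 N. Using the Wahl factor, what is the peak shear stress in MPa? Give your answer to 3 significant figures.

528 MPa

Spring index C = D/d = 56.0/6.9 = 8.1159
K_W = (4C−1)/(4C−4) + 0.615/C = 31.464/28.464 + 0.0758 = 1.1812
τ₀ = 8FD/(πd³) = 8·1030·56.0/(π·6.9³) = 461440/1032 = 447.11 MPa
τ_max = K·τ₀ = 1.1812 × 447.11 = 528.12 MPa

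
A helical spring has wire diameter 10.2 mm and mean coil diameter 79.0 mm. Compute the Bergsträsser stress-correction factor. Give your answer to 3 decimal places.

C = D/d = 79.0/10.2 = 7.7451
K_B = (4C+2)/(4C−3) = 32.980/27.980 = 1.1787

1.179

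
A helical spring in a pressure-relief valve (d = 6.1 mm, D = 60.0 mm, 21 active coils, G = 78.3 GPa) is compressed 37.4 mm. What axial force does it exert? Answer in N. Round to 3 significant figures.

112 N

k = Gd⁴/(8D³N_a) = (78.3×10³)(6.1⁴)/(8·60.0³·21) = 2.9876 N/mm
F = k·δ = 2.9876 × 37.4 = 111.74 N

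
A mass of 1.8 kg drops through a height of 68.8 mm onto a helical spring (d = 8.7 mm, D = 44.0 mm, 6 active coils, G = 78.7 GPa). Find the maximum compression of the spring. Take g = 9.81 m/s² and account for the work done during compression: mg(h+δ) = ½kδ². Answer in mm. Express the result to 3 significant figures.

k = Gd⁴/(8D³N_a) = (78.7×10³)(8.7⁴)/(8·44.0³·6) = 110.27 N/mm
W = mg = 1.8 × 9.81 = 17.658 N
½kδ² − Wδ − Wh = 0 → δ = (W + √(W² + 2kWh))/k
δ = (17.658 + √(311.8 + 267924))/110.27 = (17.658 + 517.92)/110.27 = 4.857 mm

4.86 mm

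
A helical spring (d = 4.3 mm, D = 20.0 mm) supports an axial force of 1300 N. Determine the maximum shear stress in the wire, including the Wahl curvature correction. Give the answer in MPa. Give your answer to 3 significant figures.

Spring index C = D/d = 20.0/4.3 = 4.6512
K_W = (4C−1)/(4C−4) + 0.615/C = 17.605/14.605 + 0.1322 = 1.3376
τ₀ = 8FD/(πd³) = 8·1300·20.0/(π·4.3³) = 208000/249.78 = 832.74 MPa
τ_max = K·τ₀ = 1.3376 × 832.74 = 1113.9 MPa

1110 MPa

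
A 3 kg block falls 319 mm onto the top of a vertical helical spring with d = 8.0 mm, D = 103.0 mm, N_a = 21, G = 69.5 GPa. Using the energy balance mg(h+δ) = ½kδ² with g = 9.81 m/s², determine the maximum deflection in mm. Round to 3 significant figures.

k = Gd⁴/(8D³N_a) = (69.5×10³)(8.0⁴)/(8·103.0³·21) = 1.5507 N/mm
W = mg = 3 × 9.81 = 29.43 N
½kδ² − Wδ − Wh = 0 → δ = (W + √(W² + 2kWh))/k
δ = (29.43 + √(866.12 + 29116.2))/1.5507 = (29.43 + 173.15)/1.5507 = 130.64 mm

131 mm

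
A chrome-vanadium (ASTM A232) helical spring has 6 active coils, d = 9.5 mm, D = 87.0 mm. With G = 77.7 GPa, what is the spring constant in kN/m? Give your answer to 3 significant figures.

20.0 kN/m

k = Gd⁴/(8D³N_a) = (77.7×10³ × 9.5⁴) / (8 × 87.0³ × 6)
  = 6.32871e+08 / 3.16081e+07 = 20.022 N/mm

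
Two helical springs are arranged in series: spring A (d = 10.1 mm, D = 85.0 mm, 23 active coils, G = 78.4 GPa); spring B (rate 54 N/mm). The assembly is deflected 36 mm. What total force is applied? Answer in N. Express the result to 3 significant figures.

229 N

k_A = Gd⁴/(8D³N_a) = (78.4×10³)(10.1⁴)/(8·85.0³·23) = 7.2198 N/mm
Series: 1/k_eq = 1/7.2198 + 1/54 = 0.15703; k_eq = 6.3684 N/mm
F = k_eq·δ = 6.3684·36 = 229.26 N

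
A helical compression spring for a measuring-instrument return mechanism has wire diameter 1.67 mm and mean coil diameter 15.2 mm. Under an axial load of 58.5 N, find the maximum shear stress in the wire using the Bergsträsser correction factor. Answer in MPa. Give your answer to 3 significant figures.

559 MPa

Spring index C = D/d = 15.2/1.67 = 9.1018
K_B = (4C+2)/(4C−3) = 38.407/33.407 = 1.1497
τ₀ = 8FD/(πd³) = 8·58.5·15.2/(π·1.67³) = 7113.6/14.632 = 486.17 MPa
τ_max = K·τ₀ = 1.1497 × 486.17 = 558.94 MPa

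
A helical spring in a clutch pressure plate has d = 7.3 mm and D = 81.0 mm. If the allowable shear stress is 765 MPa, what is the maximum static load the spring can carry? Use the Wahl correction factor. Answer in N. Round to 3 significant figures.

1280 N

C = D/d = 81.0/7.3 = 11.0959
K_W = (4C−1)/(4C−4) + 0.615/C = 43.384/40.384 + 0.0554 = 1.1297
τ_max = K·8FD/(πd³) → F_max = τ_allow·πd³/(8DK)
F_max = 765·π·7.3³/(8·81.0·1.1297) = 9.3493e+05/732.05 = 1277.1 N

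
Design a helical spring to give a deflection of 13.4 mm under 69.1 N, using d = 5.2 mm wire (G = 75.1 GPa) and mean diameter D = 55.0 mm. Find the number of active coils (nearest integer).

8

Required rate k = F/δ = 69.1/13.4 = 5.1567 N/mm
N_a = Gd⁴/(8D³k) = (75.1×10³ × 5.2⁴)/(8 × 55.0³ × 5.1567)
    = 5.49102e+07 / 6.86359e+06 = 8 → 8 coils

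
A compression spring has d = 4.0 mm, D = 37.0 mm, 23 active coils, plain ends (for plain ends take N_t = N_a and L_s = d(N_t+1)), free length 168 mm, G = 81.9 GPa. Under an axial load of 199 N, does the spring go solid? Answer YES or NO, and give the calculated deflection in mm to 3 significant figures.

k = Gd⁴/(8D³N_a) = (81.9×10³)(4.0⁴)/(8·37.0³·23) = 2.2496 N/mm
N_t = 23; L_s = 4.0·24 = 96 mm; δ_solid = L₀ − L_s = 168 − 96 = 72 mm
δ = F/k = 199/2.2496 = 88.461 mm
δ ≥ δ_solid → spring goes solid

YES, δ = 88.5 mm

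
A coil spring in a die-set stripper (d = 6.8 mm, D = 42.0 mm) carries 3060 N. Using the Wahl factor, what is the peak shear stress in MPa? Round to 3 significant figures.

1300 MPa

Spring index C = D/d = 42.0/6.8 = 6.1765
K_W = (4C−1)/(4C−4) + 0.615/C = 23.706/20.706 + 0.0996 = 1.2445
τ₀ = 8FD/(πd³) = 8·3060·42.0/(π·6.8³) = 1.02816e+06/987.82 = 1040.8 MPa
τ_max = K·τ₀ = 1.2445 × 1040.8 = 1295.3 MPa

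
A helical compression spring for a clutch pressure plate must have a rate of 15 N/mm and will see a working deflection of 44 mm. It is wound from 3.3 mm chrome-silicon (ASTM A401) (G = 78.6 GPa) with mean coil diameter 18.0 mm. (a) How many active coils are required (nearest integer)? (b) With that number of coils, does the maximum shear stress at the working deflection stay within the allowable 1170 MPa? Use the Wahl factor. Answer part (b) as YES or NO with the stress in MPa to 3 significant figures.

(a) 13 coils; (b) YES, τ_max = 1100 MPa

N_a = Gd⁴/(8D³k) = (78.6×10³)(3.3⁴)/(8·18.0³·15) = 13.32 → N_a = 13
Actual rate k = Gd⁴/(8D³·13) = 15.368 N/mm
Working load F = kδ = 15.368·44 = 676.21 N
C = 18.0/3.3 = 5.4545; K_W = (4C−1)/(4C−4)+0.615/C = 1.2811
τ_max = K_W·8FD/(πd³) = 1.2811·862.48 = 1104.9 MPa
τ_max ≤ 1170 MPa → acceptable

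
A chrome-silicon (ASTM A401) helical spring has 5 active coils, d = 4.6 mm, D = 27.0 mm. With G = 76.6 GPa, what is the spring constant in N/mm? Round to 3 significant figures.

43.6 N/mm

k = Gd⁴/(8D³N_a) = (76.6×10³ × 4.6⁴) / (8 × 27.0³ × 5)
  = 3.42973e+07 / 787320 = 43.562 N/mm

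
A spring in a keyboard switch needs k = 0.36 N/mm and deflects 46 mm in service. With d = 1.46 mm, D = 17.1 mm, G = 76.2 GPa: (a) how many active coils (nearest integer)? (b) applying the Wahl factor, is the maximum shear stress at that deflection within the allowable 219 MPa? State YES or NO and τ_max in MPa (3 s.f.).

(a) 24 coils; (b) NO, τ_max = 261 MPa

N_a = Gd⁴/(8D³k) = (76.2×10³)(1.46⁴)/(8·17.1³·0.36) = 24.04 → N_a = 24
Actual rate k = Gd⁴/(8D³·24) = 0.36064 N/mm
Working load F = kδ = 0.36064·46 = 16.59 N
C = 17.1/1.46 = 11.7123; K_W = (4C−1)/(4C−4)+0.615/C = 1.1225
τ_max = K_W·8FD/(πd³) = 1.1225·232.12 = 260.56 MPa
τ_max > 219 MPa → exceeds allowable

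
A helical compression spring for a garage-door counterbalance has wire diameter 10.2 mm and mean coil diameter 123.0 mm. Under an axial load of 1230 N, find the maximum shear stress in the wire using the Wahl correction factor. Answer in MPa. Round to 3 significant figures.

406 MPa

Spring index C = D/d = 123.0/10.2 = 12.0588
K_W = (4C−1)/(4C−4) + 0.615/C = 47.235/44.235 + 0.0510 = 1.1188
τ₀ = 8FD/(πd³) = 8·1230·123.0/(π·10.2³) = 1.21032e+06/3333.9 = 363.04 MPa
τ_max = K·τ₀ = 1.1188 × 363.04 = 406.17 MPa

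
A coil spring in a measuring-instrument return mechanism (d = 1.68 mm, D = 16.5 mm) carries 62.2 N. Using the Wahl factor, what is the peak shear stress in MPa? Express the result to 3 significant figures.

633 MPa

Spring index C = D/d = 16.5/1.68 = 9.8214
K_W = (4C−1)/(4C−4) + 0.615/C = 38.286/35.286 + 0.0626 = 1.1476
τ₀ = 8FD/(πd³) = 8·62.2·16.5/(π·1.68³) = 8210.4/14.896 = 551.17 MPa
τ_max = K·τ₀ = 1.1476 × 551.17 = 632.55 MPa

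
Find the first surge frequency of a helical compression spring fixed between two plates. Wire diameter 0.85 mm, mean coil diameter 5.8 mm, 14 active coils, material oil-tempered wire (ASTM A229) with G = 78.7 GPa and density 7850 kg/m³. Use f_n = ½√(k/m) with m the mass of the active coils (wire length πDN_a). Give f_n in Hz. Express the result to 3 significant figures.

643 Hz

k = Gd⁴/(8D³N_a) = (78.7×10³)(0.85⁴)/(8·5.8³·14) = 1.88 N/mm = 1880 N/m
Wire length L = πDN_a = π·5.8·14 = 255.1 mm
m = ρ·(πd²/4)·L = 7850 × 0.56745×10⁻⁶ m² × 0.2551 m = 0.0011363 kg
f_n = ½√(k/m) = 0.5·√(1880/0.0011363) = 0.5·√(1.6544e+06) = 643.12 Hz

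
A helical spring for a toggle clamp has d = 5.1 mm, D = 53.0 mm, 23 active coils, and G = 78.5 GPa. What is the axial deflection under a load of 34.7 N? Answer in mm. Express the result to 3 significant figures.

17.9 mm

k = Gd⁴/(8D³N_a) = (78.5×10³)(5.1⁴)/(8·53.0³·23) = 1.9387 N/mm
δ = F/k = 34.7 / 1.9387 = 17.899 mm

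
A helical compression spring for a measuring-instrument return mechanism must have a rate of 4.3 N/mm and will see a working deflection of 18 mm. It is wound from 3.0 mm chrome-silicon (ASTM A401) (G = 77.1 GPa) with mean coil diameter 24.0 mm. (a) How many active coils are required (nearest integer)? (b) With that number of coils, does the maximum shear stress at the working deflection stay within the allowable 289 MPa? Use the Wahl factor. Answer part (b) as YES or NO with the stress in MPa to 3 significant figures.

(a) 13 coils; (b) YES, τ_max = 210 MPa

N_a = Gd⁴/(8D³k) = (77.1×10³)(3.0⁴)/(8·24.0³·4.3) = 13.13 → N_a = 13
Actual rate k = Gd⁴/(8D³·13) = 4.3438 N/mm
Working load F = kδ = 4.3438·18 = 78.189 N
C = 24.0/3.0 = 8.0000; K_W = (4C−1)/(4C−4)+0.615/C = 1.1840
τ_max = K_W·8FD/(πd³) = 1.1840·176.98 = 209.55 MPa
τ_max ≤ 289 MPa → acceptable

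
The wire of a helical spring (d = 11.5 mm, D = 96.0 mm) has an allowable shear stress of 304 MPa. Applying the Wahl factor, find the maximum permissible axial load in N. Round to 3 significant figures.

1610 N

C = D/d = 96.0/11.5 = 8.3478
K_W = (4C−1)/(4C−4) + 0.615/C = 32.391/29.391 + 0.0737 = 1.1757
τ_max = K·8FD/(πd³) → F_max = τ_allow·πd³/(8DK)
F_max = 304·π·11.5³/(8·96.0·1.1757) = 1.4525e+06/902.97 = 1608.6 N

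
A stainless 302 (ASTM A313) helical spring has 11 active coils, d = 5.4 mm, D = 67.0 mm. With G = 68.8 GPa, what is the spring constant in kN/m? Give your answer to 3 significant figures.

k = Gd⁴/(8D³N_a) = (68.8×10³ × 5.4⁴) / (8 × 67.0³ × 11)
  = 5.8501e+07 / 2.64671e+07 = 2.2103 N/mm

2.21 kN/m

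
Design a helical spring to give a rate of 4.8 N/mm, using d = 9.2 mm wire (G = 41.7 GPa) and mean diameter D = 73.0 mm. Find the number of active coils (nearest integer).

20

N_a = Gd⁴/(8D³k) = (41.7×10³ × 9.2⁴)/(8 × 73.0³ × 4.8)
    = 2.98736e+08 / 1.49383e+07 = 20 → 20 coils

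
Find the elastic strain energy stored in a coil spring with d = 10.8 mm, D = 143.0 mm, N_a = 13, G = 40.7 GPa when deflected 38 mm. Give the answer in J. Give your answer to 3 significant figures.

1.31 J

k = Gd⁴/(8D³N_a) = (40.7×10³)(10.8⁴)/(8·143.0³·13) = 1.8207 N/mm
U = ½kδ² = 0.5 × 1.8207 × 38² = 1314.6 N·mm = 1.3146 J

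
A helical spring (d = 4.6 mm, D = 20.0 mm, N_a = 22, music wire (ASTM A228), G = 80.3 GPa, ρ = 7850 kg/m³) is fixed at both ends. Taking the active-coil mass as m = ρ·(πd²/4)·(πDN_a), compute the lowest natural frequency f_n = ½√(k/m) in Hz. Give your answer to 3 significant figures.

188 Hz

k = Gd⁴/(8D³N_a) = (80.3×10³)(4.6⁴)/(8·20.0³·22) = 25.535 N/mm = 25535 N/m
Wire length L = πDN_a = π·20.0·22 = 1382.3 mm
m = ρ·(πd²/4)·L = 7850 × 16.619×10⁻⁶ m² × 1.3823 m = 0.18033 kg
f_n = ½√(k/m) = 0.5·√(25535/0.18033) = 0.5·√(1.416e+05) = 188.15 Hz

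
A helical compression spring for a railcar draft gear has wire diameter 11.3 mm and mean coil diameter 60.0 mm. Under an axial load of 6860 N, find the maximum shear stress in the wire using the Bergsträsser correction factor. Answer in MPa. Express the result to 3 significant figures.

Spring index C = D/d = 60.0/11.3 = 5.3097
K_B = (4C+2)/(4C−3) = 23.239/18.239 = 1.2741
τ₀ = 8FD/(πd³) = 8·6860·60.0/(π·11.3³) = 3.2928e+06/4533 = 726.41 MPa
τ_max = K·τ₀ = 1.2741 × 726.41 = 925.54 MPa

926 MPa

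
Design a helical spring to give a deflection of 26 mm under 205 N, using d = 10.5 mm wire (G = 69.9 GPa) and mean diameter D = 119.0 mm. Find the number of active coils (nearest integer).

Required rate k = F/δ = 205/26 = 7.8846 N/mm
N_a = Gd⁴/(8D³k) = (69.9×10³ × 10.5⁴)/(8 × 119.0³ × 7.8846)
    = 8.49639e+08 / 1.06295e+08 = 7.993 → 8 coils

8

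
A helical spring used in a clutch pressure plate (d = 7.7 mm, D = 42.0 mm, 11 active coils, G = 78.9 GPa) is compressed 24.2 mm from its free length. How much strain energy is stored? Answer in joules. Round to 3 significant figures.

k = Gd⁴/(8D³N_a) = (78.9×10³)(7.7⁴)/(8·42.0³·11) = 42.541 N/mm
U = ½kδ² = 0.5 × 42.541 × 24.2² = 12457 N·mm = 12.457 J

12.5 J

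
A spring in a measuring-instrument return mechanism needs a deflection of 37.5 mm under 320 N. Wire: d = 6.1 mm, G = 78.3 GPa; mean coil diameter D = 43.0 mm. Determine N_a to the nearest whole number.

20

Required rate k = F/δ = 320/37.5 = 8.5333 N/mm
N_a = Gd⁴/(8D³k) = (78.3×10³ × 6.1⁴)/(8 × 43.0³ × 8.5333)
    = 1.08413e+08 / 5.42768e+06 = 19.97 → 20 coils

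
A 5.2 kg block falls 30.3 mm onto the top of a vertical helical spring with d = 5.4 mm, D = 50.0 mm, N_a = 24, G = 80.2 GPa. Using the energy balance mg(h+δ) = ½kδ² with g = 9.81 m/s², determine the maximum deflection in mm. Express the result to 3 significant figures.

55.5 mm

k = Gd⁴/(8D³N_a) = (80.2×10³)(5.4⁴)/(8·50.0³·24) = 2.8414 N/mm
W = mg = 5.2 × 9.81 = 51.012 N
½kδ² − Wδ − Wh = 0 → δ = (W + √(W² + 2kWh))/k
δ = (51.012 + √(2602.2 + 8783.81))/2.8414 = (51.012 + 106.71)/2.8414 = 55.506 mm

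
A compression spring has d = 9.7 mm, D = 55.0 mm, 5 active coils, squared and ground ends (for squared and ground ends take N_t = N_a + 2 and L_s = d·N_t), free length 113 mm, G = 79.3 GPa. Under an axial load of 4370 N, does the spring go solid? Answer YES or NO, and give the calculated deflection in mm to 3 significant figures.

NO, δ = 41.4 mm

k = Gd⁴/(8D³N_a) = (79.3×10³)(9.7⁴)/(8·55.0³·5) = 105.49 N/mm
N_t = 7; L_s = 9.7·7 = 67.9 mm; δ_solid = L₀ − L_s = 113 − 67.9 = 45.1 mm
δ = F/k = 4370/105.49 = 41.426 mm
δ < δ_solid → spring does not go solid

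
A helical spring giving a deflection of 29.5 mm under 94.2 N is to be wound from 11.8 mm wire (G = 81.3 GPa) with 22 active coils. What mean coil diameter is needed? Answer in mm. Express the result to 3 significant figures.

Required rate k = F/δ = 94.2/29.5 = 3.1932 N/mm
D = (Gd⁴/(8N_a·k))^(1/3) = (81.3×10³·11.8⁴/(8·22·3.1932))^(1/3)
  = (2.80464e+06)^(1/3) = 141.0238 mm

141 mm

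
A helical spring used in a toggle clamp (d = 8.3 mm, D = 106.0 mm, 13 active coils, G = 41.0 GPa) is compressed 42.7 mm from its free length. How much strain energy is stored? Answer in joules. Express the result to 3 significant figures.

1.43 J

k = Gd⁴/(8D³N_a) = (41.0×10³)(8.3⁴)/(8·106.0³·13) = 1.5709 N/mm
U = ½kδ² = 0.5 × 1.5709 × 42.7² = 1432.1 N·mm = 1.4321 J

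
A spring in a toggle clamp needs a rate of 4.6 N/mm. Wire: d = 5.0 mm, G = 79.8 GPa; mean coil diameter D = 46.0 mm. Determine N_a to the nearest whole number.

N_a = Gd⁴/(8D³k) = (79.8×10³ × 5.0⁴)/(8 × 46.0³ × 4.6)
    = 4.9875e+07 / 3.58196e+06 = 13.92 → 14 coils

14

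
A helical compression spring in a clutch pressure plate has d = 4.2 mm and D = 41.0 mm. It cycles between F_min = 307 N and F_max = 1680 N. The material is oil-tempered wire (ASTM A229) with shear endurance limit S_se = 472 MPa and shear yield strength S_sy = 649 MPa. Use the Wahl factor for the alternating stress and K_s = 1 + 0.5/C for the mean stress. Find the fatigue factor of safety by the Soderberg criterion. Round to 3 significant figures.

0.216

C = D/d = 41.0/4.2 = 9.7619; K_W = (4C−1)/(4C−4)+0.615/C = 1.1486; K_s = 1+0.5/C = 1.0512
F_a = (F_max−F_min)/2 = 686.5 N; F_m = (F_max+F_min)/2 = 993.5 N
τ_a = K_W·8F_aD/(πd³) = 1.1486 × 967.42 = 1111.2 MPa
τ_m = K_s·8F_mD/(πd³) = 1.0512 × 1400.1 = 1471.8 MPa
Soderberg: 1/n_f = τ_a/S_se + τ_m/S_sy = 1111.2/472 + 1471.8/649 = 2.35420 + 2.26774 = 4.6219
n_f = 1/4.6219 = 0.2164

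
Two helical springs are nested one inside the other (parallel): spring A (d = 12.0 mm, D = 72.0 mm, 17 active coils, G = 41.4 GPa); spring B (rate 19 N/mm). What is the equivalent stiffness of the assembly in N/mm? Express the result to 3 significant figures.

k_A = Gd⁴/(8D³N_a) = (41.4×10³)(12.0⁴)/(8·72.0³·17) = 16.912 N/mm
Parallel: k_eq = 16.912 + 19 = 35.912 N/mm

35.9 N/mm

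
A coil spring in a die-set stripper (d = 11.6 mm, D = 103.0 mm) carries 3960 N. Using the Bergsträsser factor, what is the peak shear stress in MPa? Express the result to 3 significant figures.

768 MPa

Spring index C = D/d = 103.0/11.6 = 8.8793
K_B = (4C+2)/(4C−3) = 37.517/32.517 = 1.1538
τ₀ = 8FD/(πd³) = 8·3960·103.0/(π·11.6³) = 3.26304e+06/4903.7 = 665.42 MPa
τ_max = K·τ₀ = 1.1538 × 665.42 = 767.74 MPa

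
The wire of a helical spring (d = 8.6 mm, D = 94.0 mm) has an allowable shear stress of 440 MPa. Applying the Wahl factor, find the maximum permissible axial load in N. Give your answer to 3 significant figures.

1030 N

C = D/d = 94.0/8.6 = 10.9302
K_W = (4C−1)/(4C−4) + 0.615/C = 42.721/39.721 + 0.0563 = 1.1318
τ_max = K·8FD/(πd³) → F_max = τ_allow·πd³/(8DK)
F_max = 440·π·8.6³/(8·94.0·1.1318) = 8.7922e+05/851.11 = 1033 N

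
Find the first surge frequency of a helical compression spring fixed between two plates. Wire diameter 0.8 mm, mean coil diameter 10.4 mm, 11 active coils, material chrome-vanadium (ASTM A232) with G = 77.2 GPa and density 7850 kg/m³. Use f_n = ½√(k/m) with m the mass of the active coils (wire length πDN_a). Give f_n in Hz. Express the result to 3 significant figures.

237 Hz

k = Gd⁴/(8D³N_a) = (77.2×10³)(0.8⁴)/(8·10.4³·11) = 0.31944 N/mm = 319.44 N/m
Wire length L = πDN_a = π·10.4·11 = 359.4 mm
m = ρ·(πd²/4)·L = 7850 × 0.50265×10⁻⁶ m² × 0.3594 m = 0.0014181 kg
f_n = ½√(k/m) = 0.5·√(319.44/0.0014181) = 0.5·√(2.2526e+05) = 237.31 Hz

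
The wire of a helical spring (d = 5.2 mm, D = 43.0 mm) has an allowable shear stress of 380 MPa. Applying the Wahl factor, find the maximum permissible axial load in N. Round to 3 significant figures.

414 N

C = D/d = 43.0/5.2 = 8.2692
K_W = (4C−1)/(4C−4) + 0.615/C = 32.077/29.077 + 0.0744 = 1.1775
τ_max = K·8FD/(πd³) → F_max = τ_allow·πd³/(8DK)
F_max = 380·π·5.2³/(8·43.0·1.1775) = 1.6786e+05/405.08 = 414.39 N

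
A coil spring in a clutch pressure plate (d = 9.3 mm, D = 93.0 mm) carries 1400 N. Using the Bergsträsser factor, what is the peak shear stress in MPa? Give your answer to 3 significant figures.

468 MPa

Spring index C = D/d = 93.0/9.3 = 10.0000
K_B = (4C+2)/(4C−3) = 42.000/37.000 = 1.1351
τ₀ = 8FD/(πd³) = 8·1400·93.0/(π·9.3³) = 1.0416e+06/2527 = 412.19 MPa
τ_max = K·τ₀ = 1.1351 × 412.19 = 467.9 MPa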